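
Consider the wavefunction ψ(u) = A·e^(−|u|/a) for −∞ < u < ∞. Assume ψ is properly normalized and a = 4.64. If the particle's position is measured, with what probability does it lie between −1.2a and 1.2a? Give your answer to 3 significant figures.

P ≈ 0.909

|ψ|² is the probability density, so P = ∫_{−1.2a}^{1.2a} |ψ|² du.
Since A² = 1/(a), this is the region integral divided by the full normalization integral.
Both integrals are even about u = 0, so only the u ≥ 0 halves are needed (the factors of 2 cancel). In terms of t = u/a (A² and the length scale cancel between numerator and denominator), P = [∫_{0}^{1.2} e^(-2·t) dt] / [∫_{0}^{∞} e^(-2·t) dt].
An antiderivative of e^(-2·t) is -e^(-2·t)/2; evaluating from 0 to 1.2 gives 1/2 - e^(-12/5)/2, while the full integral is 1/2.
Evaluating gives P = 0.9093.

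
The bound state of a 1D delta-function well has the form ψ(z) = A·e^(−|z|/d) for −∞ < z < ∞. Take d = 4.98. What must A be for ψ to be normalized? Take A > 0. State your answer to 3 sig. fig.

Require ∫ |ψ|² dz = 1 over the whole domain.
Recall ∫₀^∞ z^m e^(−z/β) dz = m!·β^(m+1), the integral (without the A² prefactor) comes out to d.
Hence A² = 1/[d].
Plugging in d = 4.98 yields A = 0.4481.

A ≈ 0.448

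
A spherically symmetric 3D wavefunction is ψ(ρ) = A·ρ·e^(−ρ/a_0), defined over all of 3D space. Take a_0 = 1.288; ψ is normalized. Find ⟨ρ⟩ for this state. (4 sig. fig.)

⟨ρ⟩ ≈ 3.220

The expectation value is the |ψ|²-weighted average of ρ: ∫ ρ|ψ|² 4πρ² dρ.
Since the A² factors cancel between numerator and denominator, ⟨ρ⟩ = 5·a_0/2.
With a_0 = 1.288, ⟨ρ⟩ = 3.2200.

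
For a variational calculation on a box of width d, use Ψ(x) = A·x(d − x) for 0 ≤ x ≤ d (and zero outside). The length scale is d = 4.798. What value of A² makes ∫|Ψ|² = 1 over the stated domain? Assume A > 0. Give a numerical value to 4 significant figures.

Normalization requires ∫|Ψ|² dx = 1, integrated from 0 to d.
Expanding the polynomial and integrating term by term, carrying out the integral gives A² · d^5/30.
Hence A² = 1/[d^5/30].
Plugging in d = 4.798 yields A = 0.10862.

A^2 ≈ 0.01180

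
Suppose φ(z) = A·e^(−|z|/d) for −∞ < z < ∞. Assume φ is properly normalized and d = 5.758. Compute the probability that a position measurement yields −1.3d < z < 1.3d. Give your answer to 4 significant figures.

P ≈ 0.9257

P = ∫_{−1.3d}^{1.3d} |φ(z)|² dz.
The normalization integral ∫|φ|²dz over the whole domain equals d·A², and A² cancels in the ratio.
By symmetry take twice the z ≥ 0 contribution in numerator and denominator; the 2's cancel. Substituting u = z/d, A² and the length scale cancel in the ratio: P = ∫_{0}^{1.3} e^(-2·u) du / ∫_{0}^{∞} e^(-2·u) du.
An antiderivative of e^(-2·u) is -e^(-2·u)/2; evaluating from 0 to 1.3 gives 1/2 - e^(-13/5)/2, while the full integral is 1/2.
This works out to P = 0.92573.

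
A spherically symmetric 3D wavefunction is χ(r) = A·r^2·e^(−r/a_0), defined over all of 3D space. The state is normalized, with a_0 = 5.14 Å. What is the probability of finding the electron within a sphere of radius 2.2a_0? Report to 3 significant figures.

P ≈ 0.156

P = ∫ |χ|² 4πr² dr over r ≤ 2.2a_0.
The full normalization integral is A²·[45·π·a_0^7/2] = 1, fixing A².
Let u = r/a_0; then A², 4π and the length scale all cancel, so P = ∫_{0}^{2.2} u^6·e^(-2·u) du ÷ ∫_{0}^{∞} u^6·e^(-2·u) du.
With ∫ u^6·e^(-2·u) du = -(4·u^6 + 12·u^5 + 30·u^4 + 60·u^3 + 90·u^2 + 90·u + 45)·e^(-2·u)/8 + C, the region integral is ≈ 0.87950 and the full one is 45/8.
The region integral divided by the full integral gives P = 0.1564.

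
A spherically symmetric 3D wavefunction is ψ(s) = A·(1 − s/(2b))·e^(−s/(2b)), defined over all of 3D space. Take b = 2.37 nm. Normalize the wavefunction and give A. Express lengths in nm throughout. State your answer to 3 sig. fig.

We need A² ∫|f|² 4πs² ds = 1, taking the integral from 0 to ∞.
With ψ = A·(1 − s/(2b))·e^(−s/(2b)), the integral evaluates to A²·[8·π·b^3].
Hence A² = 1/[8·π·b^3].
Plugging in b = 2.37 yields A = 0.05467.

A ≈ 0.0547 nm^(-3/2)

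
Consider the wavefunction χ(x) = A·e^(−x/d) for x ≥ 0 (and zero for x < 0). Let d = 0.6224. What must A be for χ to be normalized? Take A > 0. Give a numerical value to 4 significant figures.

We need A² ∫|f|² dx = 1, taking the integral from 0 to ∞.
Using ∫₀^∞ xⁿ e^(−αx) dx = n!/αⁿ⁺¹, ∫|χ|² dx = A²·(d/2).
Hence A² = 1/[d/2].
With d = 0.6224: A² = 3.2134 and A = 1.7926.

A ≈ 1.793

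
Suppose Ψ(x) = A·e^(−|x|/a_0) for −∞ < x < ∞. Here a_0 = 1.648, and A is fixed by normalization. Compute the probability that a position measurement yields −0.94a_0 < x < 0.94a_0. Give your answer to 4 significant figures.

P ≈ 0.8474

The probability is P = ∫ |Ψ|² dx over [−0.94a_0, 0.94a_0].
The normalization integral ∫|Ψ|²dx over the whole domain equals a_0·A², and A² cancels in the ratio.
Both integrals are even about x = 0, so only the x ≥ 0 halves are needed (the factors of 2 cancel). In terms of u = x/a_0 (A² and the length scale cancel between numerator and denominator), P = [∫_{0}^{0.94} e^(-2·u) du] / [∫_{0}^{∞} e^(-2·u) du].
With ∫ e^(-2·u) du = -e^(-2·u)/2 + C, the region integral is 1/2 - e^(-47/25)/2 and the full one is 1/2.
Taking the ratio, P = 0.84741.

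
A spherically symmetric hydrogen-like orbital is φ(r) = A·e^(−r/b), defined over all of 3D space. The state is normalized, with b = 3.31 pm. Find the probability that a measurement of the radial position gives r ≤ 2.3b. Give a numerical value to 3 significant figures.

P ≈ 0.837

P = ∫ |φ|² 4πr² dr over r ≤ 2.3b.
The full normalization integral is A²·[π·b^3] = 1, fixing A².
Substituting u = r/b, A², 4π and the length scale all cancel in the ratio: P = ∫_{0}^{2.3} u^2·e^(-2·u) du / ∫_{0}^{∞} u^2·e^(-2·u) du.
With ∫ u^2·e^(-2·u) du = -(2·u^2 + 2·u + 1)·e^(-2·u)/4 + C, the region integral is 1/4 - 809·e^(-23/5)/200 and the full one is 1/4.
The region integral divided by the full integral gives P = 0.8374.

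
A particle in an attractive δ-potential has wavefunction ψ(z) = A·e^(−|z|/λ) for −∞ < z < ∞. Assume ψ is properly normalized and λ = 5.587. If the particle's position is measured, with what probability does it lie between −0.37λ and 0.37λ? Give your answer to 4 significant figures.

P ≈ 0.5229

|ψ|² is the probability density, so P = ∫_{−0.37λ}^{0.37λ} |ψ|² dz.
Since A² = 1/(λ), this is the region integral divided by the full normalization integral.
Both integrals are even about z = 0, so only the z ≥ 0 halves are needed (the factors of 2 cancel). Let u = z/λ; then A² and the length scale cancel, so P = ∫_{0}^{0.37} e^(-2·u) du ÷ ∫_{0}^{∞} e^(-2·u) du.
An antiderivative of e^(-2·u) is -e^(-2·u)/2; evaluating from 0 to 0.37 gives 1/2 - e^(-37/50)/2, while the full integral is 1/2.
Taking the ratio, P = 0.52289.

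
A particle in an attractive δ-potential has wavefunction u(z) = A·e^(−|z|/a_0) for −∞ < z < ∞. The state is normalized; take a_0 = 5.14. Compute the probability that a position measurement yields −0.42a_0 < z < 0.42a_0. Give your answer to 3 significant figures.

P ≈ 0.568

|u|² is the probability density, so P = ∫_{−0.42a_0}^{0.42a_0} |u|² dz.
The normalization integral ∫|u|²dz over the whole domain equals a_0·A², and A² cancels in the ratio.
Both integrals are even about z = 0, so only the z ≥ 0 halves are needed (the factors of 2 cancel). Substituting t = z/a_0, A² and the length scale cancel in the ratio: P = ∫_{0}^{0.42} e^(-2·t) dt / ∫_{0}^{∞} e^(-2·t) dt.
Using ∫ e^(-2·t) dt = -e^(-2·t)/2, the numerator is 1/2 - e^(-21/25)/2 and the denominator is 1/2.
Taking the ratio, P = 0.5683.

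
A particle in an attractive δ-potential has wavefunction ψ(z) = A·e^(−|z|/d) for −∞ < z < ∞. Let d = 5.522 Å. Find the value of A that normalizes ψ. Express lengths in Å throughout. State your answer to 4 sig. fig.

A ≈ 0.4256 Å^(-1/2)

We need A² ∫|f|² dz = 1, taking the integral from −∞ to ∞.
Using ∫₀^∞ zⁿ e^(−αz) dz = n!/αⁿ⁺¹, the integral (without the A² prefactor) comes out to d.
Substituting d = 5.522 gives A² = 0.18109, so A = 0.42555.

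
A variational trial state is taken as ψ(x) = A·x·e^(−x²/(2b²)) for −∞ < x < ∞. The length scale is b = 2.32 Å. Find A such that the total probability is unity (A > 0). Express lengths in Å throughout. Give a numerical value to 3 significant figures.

A ≈ 0.301 Å^(-3/2)

We need A² ∫|f|² dx = 1, taking the integral from −∞ to ∞.
Differentiating ∫e^(−αx²) dx = √(π/α) under α to get the higher moments, ∫|ψ|² dx = A²·(√(π)·b^3/2).
Hence A² = 1/[√(π)·b^3/2].
With b = 2.32: A² = 0.09036 and A = 0.3006.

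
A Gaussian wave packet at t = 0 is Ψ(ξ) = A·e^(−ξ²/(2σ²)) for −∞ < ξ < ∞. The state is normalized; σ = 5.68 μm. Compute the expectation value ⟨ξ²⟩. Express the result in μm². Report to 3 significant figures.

⟨ξ^2⟩ ≈ 16.1 μm^2

⟨ξ²⟩ = ∫ ξ^2 |Ψ|² dξ over the full domain.
The ratio of the moment integral to the normalization integral gives ⟨ξ²⟩ = σ^2/2.
With σ = 5.68, ⟨ξ^2⟩ = 16.13.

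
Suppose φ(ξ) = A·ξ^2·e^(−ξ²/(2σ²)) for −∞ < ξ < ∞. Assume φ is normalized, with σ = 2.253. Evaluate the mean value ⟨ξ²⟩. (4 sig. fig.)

⟨ξ^2⟩ ≈ 12.69

By definition ⟨ξ²⟩ = ∫ ξ^2 |φ(ξ)|² dξ.
Differentiating ∫e^(−αξ²) dξ = √(π/α) under α to get the higher moments, the ratio of the moment integral to the normalization integral gives ⟨ξ²⟩ = 5·σ^2/2.
With σ = 2.253, ⟨ξ^2⟩ = 12.690.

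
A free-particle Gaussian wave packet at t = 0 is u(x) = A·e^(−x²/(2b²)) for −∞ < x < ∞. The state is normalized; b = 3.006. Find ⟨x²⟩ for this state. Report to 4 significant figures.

By definition ⟨x²⟩ = ∫ x^2 |u(x)|² dx.
With ∫_{−∞}^{∞} x^(2m) e^(−αx²) dx = (2m−1)!!·√π / (2^m α^(m+1/2)), evaluating both integrals, ⟨x²⟩ = b^2/2.
Putting b = 3.006 gives 4.5180.

⟨x^2⟩ ≈ 4.518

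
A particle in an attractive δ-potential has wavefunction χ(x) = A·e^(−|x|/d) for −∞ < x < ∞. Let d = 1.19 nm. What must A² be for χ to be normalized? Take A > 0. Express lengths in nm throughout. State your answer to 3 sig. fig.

The normalization condition is ∫|χ|² dx = 1 from −∞ to ∞.
With ∫₀^∞ x^0 e^(−αx) dx = 0!/α^1, carrying out the integral gives A² · d.
Hence A² = 1/[d].
Plugging in d = 1.19 yields A = 0.9167.

A^2 ≈ 0.840 nm^(-1)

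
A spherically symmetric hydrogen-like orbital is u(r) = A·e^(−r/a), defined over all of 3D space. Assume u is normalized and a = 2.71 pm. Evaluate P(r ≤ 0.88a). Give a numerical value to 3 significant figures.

With dV = 4πr²dr, the probability is ∫|u|² dV over r ≤ 0.88a.
A² is fixed by ∫₀^∞ 4πr²|u|² dr = 1, i.e. A² = (π·a^3)^(−1).
In terms of t = r/a (A², 4π and the length scale all cancel between numerator and denominator), P = [∫_{0}^{0.88} t^2·e^(-2·t) dt] / [∫_{0}^{∞} t^2·e^(-2·t) dt].
With ∫ t^2·e^(-2·t) dt = -(2·t^2 + 2·t + 1)·e^(-2·t)/4 + C, the region integral is 1/4 - 2693·e^(-44/25)/2500 and the full one is 1/4.
Taking the ratio yields P = 0.2587.

P ≈ 0.259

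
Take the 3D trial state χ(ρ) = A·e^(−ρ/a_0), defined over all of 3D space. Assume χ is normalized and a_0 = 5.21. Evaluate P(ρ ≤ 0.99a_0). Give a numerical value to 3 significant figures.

With dV = 4πρ²dρ, the probability is ∫|χ|² dV over ρ ≤ 0.99a_0.
The full normalization integral is A²·[π·a_0^3] = 1, fixing A².
Substituting u = ρ/a_0, A², 4π and the length scale all cancel in the ratio: P = ∫_{0}^{0.99} u^2·e^(-2·u) du / ∫_{0}^{∞} u^2·e^(-2·u) du.
An antiderivative of u^2·e^(-2·u) is -(2·u^2 + 2·u + 1)·e^(-2·u)/4; evaluating from 0 to 0.99 gives ≈ 0.079478, while the full integral is 1/4.
The region integral divided by the full integral gives P = 0.3179.

P ≈ 0.318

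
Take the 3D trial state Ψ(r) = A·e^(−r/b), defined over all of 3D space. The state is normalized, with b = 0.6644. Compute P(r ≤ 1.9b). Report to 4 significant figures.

Integrate the radial probability density 4πr²|Ψ|² over r ≤ 1.9b.
A² is fixed by ∫₀^∞ 4πr²|Ψ|² dr = 1, i.e. A² = (π·b^3)^(−1).
Substituting u = r/b, A², 4π and the length scale all cancel in the ratio: P = ∫_{0}^{1.9} u^2·e^(-2·u) du / ∫_{0}^{∞} u^2·e^(-2·u) du.
Using ∫ u^2·e^(-2·u) du = -(2·u^2 + 2·u + 1)·e^(-2·u)/4, the numerator is 1/4 - 601·e^(-19/5)/200 and the denominator is 1/4.
The region integral divided by the full integral gives P = 0.73110.

P ≈ 0.7311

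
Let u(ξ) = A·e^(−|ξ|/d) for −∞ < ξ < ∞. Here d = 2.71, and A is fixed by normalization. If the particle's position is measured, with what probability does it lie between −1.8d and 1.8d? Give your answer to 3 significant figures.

P ≈ 0.973

P = ∫_{−1.8d}^{1.8d} |u(ξ)|² dξ.
Since A² = 1/(d), this is the region integral divided by the full normalization integral.
By symmetry take twice the ξ ≥ 0 contribution in numerator and denominator; the 2's cancel. Substituting t = ξ/d, A² and the length scale cancel in the ratio: P = ∫_{0}^{1.8} e^(-2·t) dt / ∫_{0}^{∞} e^(-2·t) dt.
Using ∫ e^(-2·t) dt = -e^(-2·t)/2, the numerator is 1/2 - e^(-18/5)/2 and the denominator is 1/2.
Taking the ratio, P = 0.9727.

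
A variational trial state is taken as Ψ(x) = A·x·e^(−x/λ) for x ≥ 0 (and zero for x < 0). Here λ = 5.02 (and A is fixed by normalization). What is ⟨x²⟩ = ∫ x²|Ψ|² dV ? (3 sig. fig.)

⟨x²⟩ = ∫ x^2 |Ψ|² dx over the full domain.
Using ∫₀^∞ xⁿ e^(−αx) dx = n!/αⁿ⁺¹, evaluating both integrals, ⟨x²⟩ = 3·λ^2.
Putting λ = 5.02 gives 75.60.

⟨x^2⟩ ≈ 75.6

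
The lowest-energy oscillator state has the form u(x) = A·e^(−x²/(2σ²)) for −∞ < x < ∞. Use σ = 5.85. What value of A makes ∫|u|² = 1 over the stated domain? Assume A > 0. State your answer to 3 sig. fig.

A ≈ 0.311

Require ∫ |u|² dx = 1 over the whole domain.
Using the Gaussian integral ∫_{−∞}^{∞} e^(−αx²) dx = √(π/α), carrying out the integral gives A² · √(π)·σ.
Hence A² = 1/[√(π)·σ].
With σ = 5.85: A² = 0.09644 and A = 0.3106.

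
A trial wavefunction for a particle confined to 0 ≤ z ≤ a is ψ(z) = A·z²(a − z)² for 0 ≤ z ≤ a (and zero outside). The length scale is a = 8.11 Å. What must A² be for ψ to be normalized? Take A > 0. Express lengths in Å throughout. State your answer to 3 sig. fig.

The normalization condition is ∫|ψ|² dz = 1 from 0 to a.
Expanding the polynomial and integrating term by term, with ψ = A·z²(a − z)², the integral evaluates to A²·[a^9/630].
So A² = (a^9/630)^(−1).
Plugging in a = 8.11 yields A = 0.002037.

A^2 ≈ 0.00000415 Å^(-9)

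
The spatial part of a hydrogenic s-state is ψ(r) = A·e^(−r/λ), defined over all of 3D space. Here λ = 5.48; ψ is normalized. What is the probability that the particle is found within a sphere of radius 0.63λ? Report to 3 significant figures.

P ≈ 0.134

Integrate the radial probability density 4πr²|ψ|² over r ≤ 0.63λ.
Normalization gives A² = 1/(π·λ^3).
Substituting u = r/λ, A², 4π and the length scale all cancel in the ratio: P = ∫_{0}^{0.63} u^2·e^(-2·u) du / ∫_{0}^{∞} u^2·e^(-2·u) du.
With ∫ u^2·e^(-2·u) du = -(2·u^2 + 2·u + 1)·e^(-2·u)/4 + C, the region integral is ≈ 0.033444 and the full one is 1/4.
This evaluates to P = 0.1338.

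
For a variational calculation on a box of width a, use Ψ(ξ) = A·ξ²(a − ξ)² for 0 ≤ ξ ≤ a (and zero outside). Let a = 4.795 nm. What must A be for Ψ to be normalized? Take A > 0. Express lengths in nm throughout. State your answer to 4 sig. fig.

A ≈ 0.02168 nm^(-9/2)

Normalization requires ∫|Ψ|² dξ = 1, integrated from 0 to a.
Expanding the polynomial and integrating term by term, the integral (without the A² prefactor) comes out to a^9/630.
Setting this equal to 1 gives A² = 1/(a^9/630).
Substituting a = 4.795 gives A² = 0.00047016, so A = 0.021683.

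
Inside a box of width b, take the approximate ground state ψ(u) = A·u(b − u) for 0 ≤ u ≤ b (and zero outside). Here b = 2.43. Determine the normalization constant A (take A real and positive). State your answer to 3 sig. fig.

A ≈ 0.595

We need A² ∫|f|² du = 1, taking the integral from 0 to b.
∫|ψ|² du = A²·(b^5/30).
Hence A² = 1/[b^5/30].
With b = 2.43: A² = 0.3541 and A = 0.5950.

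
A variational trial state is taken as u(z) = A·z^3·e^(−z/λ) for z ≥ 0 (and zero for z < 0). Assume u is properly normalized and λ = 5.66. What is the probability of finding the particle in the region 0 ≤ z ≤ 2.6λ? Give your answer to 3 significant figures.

The probability is P = ∫ |u|² dz over [0, 2.6λ].
Since A² = 1/(45·λ^7/8), this is the region integral divided by the full normalization integral.
In terms of t = z/λ (A² and the length scale cancel between numerator and denominator), P = [∫_{0}^{2.6} t^6·e^(-2·t) dt] / [∫_{0}^{∞} t^6·e^(-2·t) dt].
Using ∫ t^6·e^(-2·t) dt = -(4·t^6 + 12·t^5 + 30·t^4 + 60·t^3 + 90·t^2 + 90·t + 45)·e^(-2·t)/8, the numerator is ≈ 1.5053 and the denominator is 45/8.
This works out to P = 0.2676.

P ≈ 0.268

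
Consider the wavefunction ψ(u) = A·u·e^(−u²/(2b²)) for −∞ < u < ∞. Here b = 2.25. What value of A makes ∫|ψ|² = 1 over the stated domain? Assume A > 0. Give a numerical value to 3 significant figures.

A ≈ 0.315

Require ∫ |ψ|² du = 1 over the whole domain.
Differentiating ∫e^(−αu²) du = √(π/α) under α to get the higher moments, with ψ = A·u·e^(−u²/(2b²)), the integral evaluates to A²·[√(π)·b^3/2].
So A² = (√(π)·b^3/2)^(−1).
Substituting b = 2.25 gives A² = 0.09906, so A = 0.3147.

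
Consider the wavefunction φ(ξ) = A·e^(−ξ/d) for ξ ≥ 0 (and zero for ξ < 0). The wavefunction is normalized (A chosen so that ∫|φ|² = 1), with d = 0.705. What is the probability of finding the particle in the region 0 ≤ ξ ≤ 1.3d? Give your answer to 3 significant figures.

P ≈ 0.926

|φ|² is the probability density, so P = ∫_{0}^{1.3d} |φ|² dξ.
With A² fixed by ∫|φ|² = 1, i.e. A² = (d/2)^(−1), substitute and integrate.
Substituting u = ξ/d, A² and the length scale cancel in the ratio: P = ∫_{0}^{1.3} e^(-2·u) du / ∫_{0}^{∞} e^(-2·u) du.
With ∫ e^(-2·u) du = -e^(-2·u)/2 + C, the region integral is 1/2 - e^(-13/5)/2 and the full one is 1/2.
This works out to P = 0.9257.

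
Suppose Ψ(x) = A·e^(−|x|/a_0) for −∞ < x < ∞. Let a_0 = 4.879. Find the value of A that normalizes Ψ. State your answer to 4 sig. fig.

A ≈ 0.4527

Normalization requires ∫|Ψ|² dx = 1, integrated from −∞ to ∞.
Carrying out the integral gives A² · a_0.
Setting this equal to 1 gives A² = 1/(a_0).
With a_0 = 4.879: A² = 0.20496 and A = 0.45273.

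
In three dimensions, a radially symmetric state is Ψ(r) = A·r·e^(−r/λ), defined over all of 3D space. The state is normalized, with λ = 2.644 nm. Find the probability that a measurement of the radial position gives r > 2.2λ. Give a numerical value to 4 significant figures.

Integrate the radial probability density 4πr²|Ψ|² over r > 2.2λ.
Normalization gives A² = 1/(3·π·λ^5).
Let u = r/λ; then A², 4π and the length scale all cancel, so P = ∫_{2.2}^{∞} u^4·e^(-2·u) du ÷ ∫_{0}^{∞} u^4·e^(-2·u) du.
An antiderivative of u^4·e^(-2·u) is -(u^4/2 + u^3 + 3·u^2/2 + 3·u/2 + 3/4)·e^(-2·u); evaluating from 2.2 to ∞ gives ≈ 0.413388, while the full integral is 3/4.
This evaluates to P = 0.55118.

P ≈ 0.5512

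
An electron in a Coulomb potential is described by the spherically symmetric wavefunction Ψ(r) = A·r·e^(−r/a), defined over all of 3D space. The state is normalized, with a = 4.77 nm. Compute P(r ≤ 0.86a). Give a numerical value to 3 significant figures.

Integrate the radial probability density 4πr²|Ψ|² over r ≤ 0.86a.
A² is fixed by ∫₀^∞ 4πr²|Ψ|² dr = 1, i.e. A² = (3·π·a^5)^(−1).
Substituting u = r/a, A², 4π and the length scale all cancel in the ratio: P = ∫_{0}^{0.86} u^4·e^(-2·u) du / ∫_{0}^{∞} u^4·e^(-2·u) du.
Using ∫ u^4·e^(-2·u) du = -(u^4/2 + u^3 + 3·u^2/2 + 3·u/2 + 3/4)·e^(-2·u), the numerator is ≈ 0.023178 and the denominator is 3/4.
This evaluates to P = 0.03090.

P ≈ 0.0309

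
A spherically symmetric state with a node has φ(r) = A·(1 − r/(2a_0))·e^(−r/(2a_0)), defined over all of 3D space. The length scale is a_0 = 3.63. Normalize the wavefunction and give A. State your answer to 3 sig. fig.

We need A² ∫|f|² 4πr² dr = 1, taking the integral from 0 to ∞.
The angular integral contributes 4π, leaving ∫₀^∞ r²|φ|² dr.
∫|φ|² 4πr² dr = A²·(8·π·a_0^3).
Hence A² = 1/[8·π·a_0^3].
Substituting a_0 = 3.63 gives A² = 0.0008318, so A = 0.02884.

A ≈ 0.0288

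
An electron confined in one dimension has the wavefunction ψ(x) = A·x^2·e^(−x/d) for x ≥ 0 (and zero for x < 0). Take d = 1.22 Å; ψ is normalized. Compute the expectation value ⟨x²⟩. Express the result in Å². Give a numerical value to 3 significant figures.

⟨x^2⟩ ≈ 11.2 Å^2

By definition ⟨x²⟩ = ∫ x^2 |ψ(x)|² dx.
With ∫₀^∞ x^6 e^(−αx) dx = 6!/α^7, evaluating both integrals, ⟨x²⟩ = 15·d^2/2.
With d = 1.22, ⟨x^2⟩ = 11.16.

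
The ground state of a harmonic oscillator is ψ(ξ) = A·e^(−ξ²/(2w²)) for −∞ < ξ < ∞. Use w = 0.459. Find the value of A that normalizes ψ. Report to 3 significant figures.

Require ∫ |ψ|² dξ = 1 over the whole domain.
Using the Gaussian integral ∫_{−∞}^{∞} e^(−αξ²) dξ = √(π/α), ∫|ψ|² dξ = A²·(√(π)·w).
Setting this equal to 1 gives A² = 1/(√(π)·w).
Substituting w = 0.459 gives A² = 1.229, so A = 1.109.

A ≈ 1.11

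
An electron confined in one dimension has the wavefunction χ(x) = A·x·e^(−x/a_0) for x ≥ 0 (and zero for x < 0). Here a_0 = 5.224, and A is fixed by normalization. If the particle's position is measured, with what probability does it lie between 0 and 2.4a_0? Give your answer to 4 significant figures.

P ≈ 0.8575

|χ|² is the probability density, so P = ∫_{0}^{2.4a_0} |χ|² dx.
The normalization integral ∫|χ|²dx over the whole domain equals a_0^3/4·A², and A² cancels in the ratio.
In terms of u = x/a_0 (A² and the length scale cancel between numerator and denominator), P = [∫_{0}^{2.4} u^2·e^(-2·u) du] / [∫_{0}^{∞} u^2·e^(-2·u) du].
Using ∫ u^2·e^(-2·u) du = -(2·u^2 + 2·u + 1)·e^(-2·u)/4, the numerator is 1/4 - 433·e^(-24/5)/100 and the denominator is 1/4.
The result is P = 0.85746.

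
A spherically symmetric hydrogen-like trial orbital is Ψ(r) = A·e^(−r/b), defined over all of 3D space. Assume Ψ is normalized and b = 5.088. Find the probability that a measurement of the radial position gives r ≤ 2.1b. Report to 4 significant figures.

P ≈ 0.7898

Integrate the radial probability density 4πr²|Ψ|² over r ≤ 2.1b.
The full normalization integral is A²·[π·b^3] = 1, fixing A².
In terms of u = r/b (A², 4π and the length scale all cancel between numerator and denominator), P = [∫_{0}^{2.1} u^2·e^(-2·u) du] / [∫_{0}^{∞} u^2·e^(-2·u) du].
With ∫ u^2·e^(-2·u) du = -(2·u^2 + 2·u + 1)·e^(-2·u)/4 + C, the region integral is 1/4 - 701·e^(-21/5)/200 and the full one is 1/4.
The region integral divided by the full integral gives P = 0.78976.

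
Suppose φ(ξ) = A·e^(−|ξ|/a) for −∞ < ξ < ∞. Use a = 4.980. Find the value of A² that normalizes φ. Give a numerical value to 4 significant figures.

A^2 ≈ 0.2008

The normalization condition is ∫|φ|² dξ = 1 from −∞ to ∞.
With ∫₀^∞ ξ^0 e^(−αξ) dξ = 0!/α^1, with φ = A·e^(−|ξ|/a), the integral evaluates to A²·[a].
Hence A² = 1/[a].
Substituting a = 4.980 gives A² = 0.20080, so A = 0.44811.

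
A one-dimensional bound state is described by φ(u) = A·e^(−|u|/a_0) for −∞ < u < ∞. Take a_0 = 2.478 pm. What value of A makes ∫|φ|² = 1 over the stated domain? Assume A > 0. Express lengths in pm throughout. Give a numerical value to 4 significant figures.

A ≈ 0.6353 pm^(-1/2)

Require ∫ |φ|² du = 1 over the whole domain.
∫|φ|² du = A²·(a_0).
So A² = (a_0)^(−1).
Substituting a_0 = 2.478 gives A² = 0.40355, so A = 0.63526.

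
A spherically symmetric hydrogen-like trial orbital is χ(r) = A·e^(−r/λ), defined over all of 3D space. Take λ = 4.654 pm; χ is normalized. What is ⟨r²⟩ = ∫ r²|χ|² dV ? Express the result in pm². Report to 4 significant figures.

⟨r^2⟩ ≈ 64.98 pm^2

By definition ⟨r²⟩ = ∫ r^2 |χ(r)|² 4πr² dr.
Recall ∫₀^∞ r^m e^(−r/β) dr = m!·β^(m+1), evaluating both integrals, ⟨r²⟩ = 3·λ^2.
Putting λ = 4.654 gives 64.979.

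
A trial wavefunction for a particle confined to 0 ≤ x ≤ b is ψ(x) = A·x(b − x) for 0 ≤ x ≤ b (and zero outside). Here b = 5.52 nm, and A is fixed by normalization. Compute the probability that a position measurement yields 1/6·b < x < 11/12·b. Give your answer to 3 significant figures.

P ≈ 0.959

|ψ|² is the probability density, so P = ∫_{1/6·b}^{11/12·b} |ψ|² dx.
With A² fixed by ∫|ψ|² = 1, i.e. A² = (b^5/30)^(−1), substitute and integrate.
In terms of u = x/b (A² and the length scale cancel between numerator and denominator), P = [∫_{1/6}^{11/12} u^2·(1 - u)^2 du] / [∫_{0}^{1} u^2·(1 - u)^2 du].
Using ∫ u^2·(1 - u)^2 du = u^3·(6·u^2 - 15·u + 10)/30, the numerator is ≈ 0.031981 and the denominator is 1/30.
Evaluating gives P = 4421/4608.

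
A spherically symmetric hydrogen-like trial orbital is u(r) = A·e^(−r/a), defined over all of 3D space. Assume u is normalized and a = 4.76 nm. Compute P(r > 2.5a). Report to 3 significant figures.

P ≈ 0.125

With dV = 4πr²dr, the probability is ∫|u|² dV over r > 2.5a.
A² is fixed by ∫₀^∞ 4πr²|u|² dr = 1, i.e. A² = (π·a^3)^(−1).
Substituting t = r/a, A², 4π and the length scale all cancel in the ratio: P = ∫_{2.5}^{∞} t^2·e^(-2·t) dt / ∫_{0}^{∞} t^2·e^(-2·t) dt.
Using ∫ t^2·e^(-2·t) dt = -(2·t^2 + 2·t + 1)·e^(-2·t)/4, the numerator is 37·e^(-5)/8 and the denominator is 1/4.
Taking the ratio yields P = 0.1247.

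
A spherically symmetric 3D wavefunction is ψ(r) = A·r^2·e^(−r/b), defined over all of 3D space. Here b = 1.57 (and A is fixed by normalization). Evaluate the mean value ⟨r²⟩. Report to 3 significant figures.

By definition ⟨r²⟩ = ∫ r^2 |ψ(r)|² 4πr² dr.
Since the A² factors cancel between numerator and denominator, ⟨r²⟩ = 14·b^2.
Putting b = 1.57 gives 34.51.

⟨r^2⟩ ≈ 34.5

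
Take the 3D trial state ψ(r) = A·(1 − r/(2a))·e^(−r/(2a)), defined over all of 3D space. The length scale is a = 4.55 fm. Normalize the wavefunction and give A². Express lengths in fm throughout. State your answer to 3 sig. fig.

A^2 ≈ 0.000422 fm^(-3)

Normalization requires ∫|ψ|² 4πr² dr = 1, integrated from 0 to ∞.
In 3D with spherical symmetry the volume element is 4πr² dr.
The integral (without the A² prefactor) comes out to 8·π·a^3.
Hence A² = 1/[8·π·a^3].
With a = 4.55: A² = 0.0004224 and A = 0.02055.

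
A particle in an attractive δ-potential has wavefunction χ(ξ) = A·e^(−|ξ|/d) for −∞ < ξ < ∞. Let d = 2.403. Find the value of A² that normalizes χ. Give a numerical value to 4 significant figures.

A^2 ≈ 0.4161

Require ∫ |χ|² dξ = 1 over the whole domain.
The integral (without the A² prefactor) comes out to d.
Plugging in d = 2.403 yields A = 0.64509.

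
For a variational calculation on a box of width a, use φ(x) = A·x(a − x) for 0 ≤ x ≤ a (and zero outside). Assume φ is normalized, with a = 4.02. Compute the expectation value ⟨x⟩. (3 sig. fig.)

⟨x⟩ = ∫ x |φ|² dx over the full domain.
The ratio of the moment integral to the normalization integral gives ⟨x⟩ = a/2.
Putting a = 4.02 gives 2.010.

⟨x⟩ ≈ 2.01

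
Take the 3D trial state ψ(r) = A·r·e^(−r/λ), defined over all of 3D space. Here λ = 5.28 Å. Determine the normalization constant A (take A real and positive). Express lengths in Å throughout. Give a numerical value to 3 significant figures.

A ≈ 0.00508 Å^(-5/2)

Require ∫ |ψ|² 4πr² dr = 1 over the whole domain.
With ∫₀^∞ r^4 e^(−αr) dr = 4!/α^5, the integral (without the A² prefactor) comes out to 3·π·λ^5.
So A² = (3·π·λ^5)^(−1).
With λ = 5.28: A² = 0.00002586 and A = 0.005085.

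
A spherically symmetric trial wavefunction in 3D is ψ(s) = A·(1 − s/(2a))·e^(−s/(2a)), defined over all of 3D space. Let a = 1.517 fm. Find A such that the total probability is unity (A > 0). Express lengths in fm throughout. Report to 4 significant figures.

A ≈ 0.1068 fm^(-3/2)

The normalization condition is ∫|ψ|² 4πs² ds = 1 from 0 to ∞.
With ∫₀^∞ s^4 e^(−αs) ds = 4!/α^5, the integral (without the A² prefactor) comes out to 8·π·a^3.
Hence A² = 1/[8·π·a^3].
Substituting a = 1.517 gives A² = 0.011397, so A = 0.10676.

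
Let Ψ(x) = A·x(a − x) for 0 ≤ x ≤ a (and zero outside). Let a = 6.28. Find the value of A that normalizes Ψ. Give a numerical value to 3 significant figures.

The normalization condition is ∫|Ψ|² dx = 1 from 0 to a.
Expanding the polynomial and integrating term by term, carrying out the integral gives A² · a^5/30.
Hence A² = 1/[a^5/30].
With a = 6.28: A² = 0.003071 and A = 0.05542.

A ≈ 0.0554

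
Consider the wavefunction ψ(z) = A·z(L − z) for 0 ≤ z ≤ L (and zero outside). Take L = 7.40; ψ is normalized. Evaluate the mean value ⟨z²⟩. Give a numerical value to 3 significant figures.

By definition ⟨z²⟩ = ∫ z^2 |ψ(z)|² dz.
Since the A² factors cancel between numerator and denominator, ⟨z²⟩ = 2·L^2/7.
Putting L = 7.40 gives 15.65.

⟨z^2⟩ ≈ 15.6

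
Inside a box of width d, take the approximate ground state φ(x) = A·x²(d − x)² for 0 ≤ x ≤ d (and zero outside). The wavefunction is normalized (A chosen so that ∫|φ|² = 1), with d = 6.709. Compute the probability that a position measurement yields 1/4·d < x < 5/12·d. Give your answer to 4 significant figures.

The probability is P = ∫ |φ|² dx over [1/4·d, 5/12·d].
The normalization integral ∫|φ|²dx over the whole domain equals d^9/630·A², and A² cancels in the ratio.
Substituting u = x/d, A² and the length scale cancel in the ratio: P = ∫_{1/4}^{5/12} u^4·(1 - u)^4 du / ∫_{0}^{1} u^4·(1 - u)^4 du.
Using ∫ u^4·(1 - u)^4 du = u^5·(70·u^4 - 315·u^3 + 540·u^2 - 420·u + 126)/630, the numerator is ≈ 0.000402226 and the denominator is 1/630.
The result is P = 0.25340.

P ≈ 0.2534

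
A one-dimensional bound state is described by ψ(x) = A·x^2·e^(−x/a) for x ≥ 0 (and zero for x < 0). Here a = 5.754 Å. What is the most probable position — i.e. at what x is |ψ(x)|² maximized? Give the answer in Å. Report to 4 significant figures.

The maximum of |ψ(x)|² occurs where its derivative vanishes.
This gives x = 2·a.
With a = 5.754, the most probable position is 11.508 Å.

x ≈ 11.51 Å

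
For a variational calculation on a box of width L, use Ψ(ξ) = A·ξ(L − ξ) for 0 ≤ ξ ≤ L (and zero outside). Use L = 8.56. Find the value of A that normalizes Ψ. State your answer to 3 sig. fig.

A ≈ 0.0255

The normalization condition is ∫|Ψ|² dξ = 1 from 0 to L.
Expanding the polynomial and integrating term by term, carrying out the integral gives A² · L^5/30.
Setting this equal to 1 gives A² = 1/(L^5/30).
Substituting L = 8.56 gives A² = 0.0006528, so A = 0.02555.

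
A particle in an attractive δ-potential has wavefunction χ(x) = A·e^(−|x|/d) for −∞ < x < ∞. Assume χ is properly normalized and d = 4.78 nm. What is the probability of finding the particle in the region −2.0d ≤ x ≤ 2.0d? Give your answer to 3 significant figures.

The probability is P = ∫ |χ|² dx over [−2.0d, 2.0d].
Since A² = 1/(d), this is the region integral divided by the full normalization integral.
Both integrals are even about x = 0, so only the x ≥ 0 halves are needed (the factors of 2 cancel). In terms of u = x/d (A² and the length scale cancel between numerator and denominator), P = [∫_{0}^{2.0} e^(-2·u) du] / [∫_{0}^{∞} e^(-2·u) du].
An antiderivative of e^(-2·u) is -e^(-2·u)/2; evaluating from 0 to 2.0 gives 1/2 - e^(-4)/2, while the full integral is 1/2.
The result is P = 0.9817.

P ≈ 0.982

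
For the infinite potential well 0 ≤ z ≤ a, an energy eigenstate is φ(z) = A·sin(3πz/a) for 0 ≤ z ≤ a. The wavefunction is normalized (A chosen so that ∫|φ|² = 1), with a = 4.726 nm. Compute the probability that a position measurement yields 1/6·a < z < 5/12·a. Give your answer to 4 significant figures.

P ≈ 0.1969

The probability is P = ∫ |φ|² dz over [1/6·a, 5/12·a].
The normalization integral ∫|φ|²dz over the whole domain equals a/2·A², and A² cancels in the ratio.
In terms of u = z/a (A² and the length scale cancel between numerator and denominator), P = [∫_{1/6}^{5/12} sin(3·π·u)^2 du] / [∫_{0}^{1} sin(3·π·u)^2 du].
Using ∫ sin(3·π·u)^2 du = u/2 - sin(6·π·u)/(12·π), the numerator is 1/8 - 1/(12·π) and the denominator is 1/2.
This works out to P = (-2 + 3·π)/(12·π).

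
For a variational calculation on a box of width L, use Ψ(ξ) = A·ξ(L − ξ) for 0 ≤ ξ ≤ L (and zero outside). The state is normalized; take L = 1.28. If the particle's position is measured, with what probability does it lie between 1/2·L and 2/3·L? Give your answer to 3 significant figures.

P ≈ 0.290

P = ∫_{1/2·L}^{2/3·L} |Ψ(ξ)|² dξ.
Since A² = 1/(L^5/30), this is the region integral divided by the full normalization integral.
Substituting u = ξ/L, A² and the length scale cancel in the ratio: P = ∫_{1/2}^{2/3} u^2·(1 - u)^2 du / ∫_{0}^{1} u^2·(1 - u)^2 du.
An antiderivative of u^2·(1 - u)^2 is u^3·(6·u^2 - 15·u + 10)/30; evaluating from 1/2 to 2/3 gives 47/4860, while the full integral is 1/30.
Evaluating gives P = 47/162.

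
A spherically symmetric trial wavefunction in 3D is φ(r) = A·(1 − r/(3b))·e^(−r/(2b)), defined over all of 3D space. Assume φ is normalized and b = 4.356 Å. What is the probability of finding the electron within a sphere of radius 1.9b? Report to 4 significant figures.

P ≈ 0.3134

P = ∫ |φ|² 4πr² dr over r ≤ 1.9b.
Normalization gives A² = 1/(8·π·b^3/3).
Substituting u = r/b, A², 4π and the length scale all cancel in the ratio: P = ∫_{0}^{1.9} u^2·(1 - u/3)^2·e^(-u) du / ∫_{0}^{∞} u^2·(1 - u/3)^2·e^(-u) du.
With ∫ u^2·(1 - u/3)^2·e^(-u) du = (-u^4 + 2·u^3 - 3·u^2 - 6·u - 6)·e^(-u)/9 + C, the region integral is ≈ 0.208919 and the full one is 2/3.
Taking the ratio yields P = 0.31338.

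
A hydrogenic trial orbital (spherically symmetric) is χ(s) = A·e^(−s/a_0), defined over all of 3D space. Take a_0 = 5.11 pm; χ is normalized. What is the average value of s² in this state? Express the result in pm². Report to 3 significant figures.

⟨s^2⟩ ≈ 78.3 pm^2

By definition ⟨s²⟩ = ∫ s^2 |χ(s)|² 4πs² ds.
Using ∫₀^∞ sⁿ e^(−αs) ds = n!/αⁿ⁺¹, the ratio of the moment integral to the normalization integral gives ⟨s²⟩ = 3·a_0^2.
Putting a_0 = 5.11 gives 78.34.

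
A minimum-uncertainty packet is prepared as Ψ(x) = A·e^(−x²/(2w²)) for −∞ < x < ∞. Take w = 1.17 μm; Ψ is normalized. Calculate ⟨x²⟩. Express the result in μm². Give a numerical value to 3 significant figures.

By definition ⟨x²⟩ = ∫ x^2 |Ψ(x)|² dx.
Differentiating ∫e^(−αx²) dx = √(π/α) under α to get the higher moments, since the A² factors cancel between numerator and denominator, ⟨x²⟩ = w^2/2.
With w = 1.17, ⟨x^2⟩ = 0.6845.

⟨x^2⟩ ≈ 0.684 μm^2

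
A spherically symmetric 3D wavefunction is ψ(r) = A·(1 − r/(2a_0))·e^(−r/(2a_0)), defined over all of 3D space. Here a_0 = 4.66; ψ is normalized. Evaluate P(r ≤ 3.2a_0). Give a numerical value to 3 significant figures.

With dV = 4πr²dr, the probability is ∫|ψ|² dV over r ≤ 3.2a_0.
Normalization gives A² = 1/(8·π·a_0^3).
Substituting u = r/a_0, A², 4π and the length scale all cancel in the ratio: P = ∫_{0}^{3.2} u^2·(1 - u/2)^2·e^(-u) du / ∫_{0}^{∞} u^2·(1 - u/2)^2·e^(-u) du.
With ∫ u^2·(1 - u/2)^2·e^(-u) du = -(u^4/4 + u^2 + 2·u + 2)·e^(-u) + C, the region integral is ≈ 0.17164 and the full one is 2.
The region integral divided by the full integral gives P = 0.08582.

P ≈ 0.0858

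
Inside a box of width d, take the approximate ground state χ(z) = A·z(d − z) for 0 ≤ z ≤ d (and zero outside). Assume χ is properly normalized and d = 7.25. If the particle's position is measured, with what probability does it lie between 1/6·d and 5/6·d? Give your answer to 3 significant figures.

P ≈ 0.929

P = ∫_{1/6·d}^{5/6·d} |χ(z)|² dz.
With A² fixed by ∫|χ|² = 1, i.e. A² = (d^5/30)^(−1), substitute and integrate.
Substituting u = z/d, A² and the length scale cancel in the ratio: P = ∫_{1/6}^{5/6} u^2·(1 - u)^2 du / ∫_{0}^{1} u^2·(1 - u)^2 du.
An antiderivative of u^2·(1 - u)^2 is u^3·(6·u^2 - 15·u + 10)/30; evaluating from 1/6 to 5/6 gives 301/9720, while the full integral is 1/30.
The result is P = 301/324.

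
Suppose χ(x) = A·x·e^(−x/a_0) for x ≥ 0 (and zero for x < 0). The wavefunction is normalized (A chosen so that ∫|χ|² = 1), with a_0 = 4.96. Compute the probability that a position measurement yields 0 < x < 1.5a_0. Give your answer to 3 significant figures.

P = ∫_{0}^{1.5a_0} |χ(x)|² dx.
The normalization integral ∫|χ|²dx over the whole domain equals a_0^3/4·A², and A² cancels in the ratio.
Substituting u = x/a_0, A² and the length scale cancel in the ratio: P = ∫_{0}^{1.5} u^2·e^(-2·u) du / ∫_{0}^{∞} u^2·e^(-2·u) du.
An antiderivative of u^2·e^(-2·u) is -(2·u^2 + 2·u + 1)·e^(-2·u)/4; evaluating from 0 to 1.5 gives 1/4 - 17·e^(-3)/8, while the full integral is 1/4.
Evaluating gives P = 0.5768.

P ≈ 0.577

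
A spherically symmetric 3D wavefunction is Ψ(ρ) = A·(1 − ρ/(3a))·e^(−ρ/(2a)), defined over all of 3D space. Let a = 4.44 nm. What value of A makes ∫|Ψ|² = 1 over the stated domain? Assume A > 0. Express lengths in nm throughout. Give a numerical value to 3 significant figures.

The normalization condition is ∫|Ψ|² 4πρ² dρ = 1 from 0 to ∞.
In 3D with spherical symmetry the volume element is 4πρ² dρ.
The integral (without the A² prefactor) comes out to 8·π·a^3/3.
Hence A² = 1/[8·π·a^3/3].
With a = 4.44: A² = 0.001364 and A = 0.03693.

A ≈ 0.0369 nm^(-3/2)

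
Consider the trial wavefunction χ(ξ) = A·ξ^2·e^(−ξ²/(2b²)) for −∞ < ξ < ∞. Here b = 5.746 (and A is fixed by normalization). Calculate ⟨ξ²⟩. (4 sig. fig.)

⟨ξ^2⟩ ≈ 82.54

By definition ⟨ξ²⟩ = ∫ ξ^2 |χ(ξ)|² dξ.
Evaluating both integrals, ⟨ξ²⟩ = 5·b^2/2.
Putting b = 5.746 gives 82.541.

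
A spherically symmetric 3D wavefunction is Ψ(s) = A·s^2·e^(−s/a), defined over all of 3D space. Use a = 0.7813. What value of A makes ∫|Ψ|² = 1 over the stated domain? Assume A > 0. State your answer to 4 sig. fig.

Require ∫ |Ψ|² 4πs² ds = 1 over the whole domain.
Carrying out the integral gives A² · 45·π·a^7/2.
Hence A² = 1/[45·π·a^7/2].
With a = 0.7813: A² = 0.079605 and A = 0.28214.

A ≈ 0.2821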